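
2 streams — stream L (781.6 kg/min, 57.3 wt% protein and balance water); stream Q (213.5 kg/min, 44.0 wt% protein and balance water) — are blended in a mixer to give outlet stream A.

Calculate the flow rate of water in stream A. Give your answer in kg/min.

water out = water in = 781.6×0.427 + 213.5×0.560 = 453.3 kg/min.

453.3 kg/min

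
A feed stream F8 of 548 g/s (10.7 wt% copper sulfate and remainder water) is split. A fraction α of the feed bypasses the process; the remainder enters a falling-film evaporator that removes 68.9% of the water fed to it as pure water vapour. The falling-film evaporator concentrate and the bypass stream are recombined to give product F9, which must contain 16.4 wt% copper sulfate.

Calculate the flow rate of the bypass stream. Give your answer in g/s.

All 548×0.107 = 58.636 g/s of copper sulfate reaches F9, so F9 = 58.636/0.164 = 357.54 g/s and vapour = 190.46 g/s.
The evaporator receives (1−α)·548 of feed at 0.893 water and removes 0.689 of that water:
0.689×0.893×(1−α)×548 = 190.46
(1−α) = 190.46/337.17 = 0.5649;  α = 0.4351.
Bypass flow = 0.4351×548 = 238.44 g/s.

238.4 g/s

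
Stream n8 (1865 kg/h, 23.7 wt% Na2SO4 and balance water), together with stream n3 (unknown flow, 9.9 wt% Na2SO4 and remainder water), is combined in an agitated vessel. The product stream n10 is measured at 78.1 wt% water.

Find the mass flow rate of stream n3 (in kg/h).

Let n3 be the unknown flow. Total out = 1865 + n3.
water balance: 1423 + 0.901·n3 = 0.781·(1865 + n3)
(0.901 − 0.781)·n3 = 0.781×1865 − 1423 = 33.57
n3 = 33.57 / 0.120 = 279.75 kg/h

279.7 kg/h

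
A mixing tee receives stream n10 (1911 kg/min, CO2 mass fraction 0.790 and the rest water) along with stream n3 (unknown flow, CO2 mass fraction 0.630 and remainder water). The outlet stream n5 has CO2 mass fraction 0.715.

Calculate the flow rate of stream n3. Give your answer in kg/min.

1686 kg/min

Let n3 be the unknown flow. Total out = 1911 + n3.
CO2 balance: 1509.7 + 0.630·n3 = 0.715·(1911 + n3)
(0.630 − 0.715)·n3 = 0.715×1911 − 1509.7 = -143.33
n3 = -143.33 / -0.085 = 1686.2 kg/min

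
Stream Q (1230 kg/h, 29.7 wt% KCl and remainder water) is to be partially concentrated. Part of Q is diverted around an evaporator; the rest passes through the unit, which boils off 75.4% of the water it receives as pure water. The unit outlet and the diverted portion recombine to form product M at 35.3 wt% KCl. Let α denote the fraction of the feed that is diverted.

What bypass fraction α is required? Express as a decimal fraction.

0.701

All 1230×0.297 = 365.31 kg/h of KCl reaches M, so M = 365.31/0.353 = 1034.9 kg/h and vapour = 195.13 kg/h.
The evaporator receives (1−α)·1230 of feed at 0.703 water and removes 0.754 of that water:
0.754×0.703×(1−α)×1230 = 195.13
(1−α) = 195.13/651.98 = 0.2993;  α = 0.7007.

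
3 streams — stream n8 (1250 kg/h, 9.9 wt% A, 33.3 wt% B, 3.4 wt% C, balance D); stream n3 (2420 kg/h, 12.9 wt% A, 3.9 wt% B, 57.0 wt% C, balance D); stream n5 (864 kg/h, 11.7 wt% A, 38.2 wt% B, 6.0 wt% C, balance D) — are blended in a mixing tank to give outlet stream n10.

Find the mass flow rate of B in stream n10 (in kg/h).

B out = B in = 1250×0.333 + 2420×0.039 + 864×0.382 = 840.68 kg/h.

840.7 kg/h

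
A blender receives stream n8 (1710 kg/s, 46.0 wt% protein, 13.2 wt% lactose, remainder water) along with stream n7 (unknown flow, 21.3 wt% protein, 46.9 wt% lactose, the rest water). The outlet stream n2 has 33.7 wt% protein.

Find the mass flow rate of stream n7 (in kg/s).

Let n7 be the unknown flow. Total out = 1710 + n7.
protein balance: 786.6 + 0.213·n7 = 0.337·(1710 + n7)
(0.213 − 0.337)·n7 = 0.337×1710 − 786.6 = -210.33
n7 = -210.33 / -0.124 = 1696.2 kg/s

1696 kg/s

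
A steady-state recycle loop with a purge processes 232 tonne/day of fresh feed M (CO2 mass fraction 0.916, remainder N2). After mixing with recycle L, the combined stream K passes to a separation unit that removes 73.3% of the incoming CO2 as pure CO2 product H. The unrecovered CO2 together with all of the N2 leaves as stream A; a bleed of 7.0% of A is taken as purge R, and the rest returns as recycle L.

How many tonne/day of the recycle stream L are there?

329.1 tonne/day

N2 enters only via M and leaves only via the purge: 232×0.084 = 0.070×(N2 in A), and the separation unit passes all N2, so N2 in K = N2 in A = 278.4 tonne/day.
CO2 in K: m_A = 232×0.916 + (1−0.070)·(1−0.733)·m_A, so m_A = 212.51/0.7517 = 282.71 tonne/day.
A = (1−0.733)×282.71 + 278.4 = 353.88 tonne/day.
Recycle L = (1−0.070)×353.88 = 329.11 tonne/day.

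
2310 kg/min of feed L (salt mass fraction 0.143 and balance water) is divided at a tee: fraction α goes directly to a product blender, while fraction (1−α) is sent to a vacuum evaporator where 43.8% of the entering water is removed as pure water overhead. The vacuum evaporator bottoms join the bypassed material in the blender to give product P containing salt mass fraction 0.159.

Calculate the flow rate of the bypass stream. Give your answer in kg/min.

1691 kg/min

All 2310×0.143 = 330.33 kg/min of salt reaches P, so P = 330.33/0.159 = 2077.5 kg/min and vapour = 232.45 kg/min.
The evaporator receives (1−α)·2310 of feed at 0.857 water and removes 0.438 of that water:
0.438×0.857×(1−α)×2310 = 232.45
(1−α) = 232.45/867.1 = 0.2681;  α = 0.7319.
Bypass flow = 0.7319×2310 = 1690.7 kg/min.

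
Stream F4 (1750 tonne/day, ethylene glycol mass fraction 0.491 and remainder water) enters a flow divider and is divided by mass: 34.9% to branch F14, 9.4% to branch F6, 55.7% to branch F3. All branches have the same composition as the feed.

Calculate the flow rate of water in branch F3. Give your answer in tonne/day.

Branch F3 total = 0.557×1750 = 974.75 tonne/day.
water in F3 = 0.509×974.75 = 496.15 tonne/day.

496.1 tonne/day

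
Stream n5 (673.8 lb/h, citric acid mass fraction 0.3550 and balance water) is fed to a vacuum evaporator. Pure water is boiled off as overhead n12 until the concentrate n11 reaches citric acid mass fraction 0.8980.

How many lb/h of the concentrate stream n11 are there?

266.4 lb/h

citric acid is conserved: 673.8×0.355 = 239.2 lb/h all reports to the concentrate.
Concentrate = 239.2/(target fraction) = 266.37 lb/h.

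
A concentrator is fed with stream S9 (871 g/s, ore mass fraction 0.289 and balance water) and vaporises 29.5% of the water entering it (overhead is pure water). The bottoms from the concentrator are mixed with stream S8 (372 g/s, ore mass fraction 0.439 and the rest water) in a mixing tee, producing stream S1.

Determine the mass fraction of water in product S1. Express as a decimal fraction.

0.609

Vapour removed = 0.295×0.711×871 = 182.69 g/s; concentrate = 688.31 g/s.
water reaching the mixer = 436.59 (from concentrate) + 372×0.561 = 645.29 g/s.
Product flow = 688.31 + 372 = 1060.3 g/s; water fraction = 0.609.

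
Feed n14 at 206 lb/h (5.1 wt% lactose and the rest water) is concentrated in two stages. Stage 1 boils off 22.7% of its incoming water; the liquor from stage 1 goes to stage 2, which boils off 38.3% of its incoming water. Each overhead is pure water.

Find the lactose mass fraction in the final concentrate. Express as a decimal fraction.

0.1013

water in feed = 206×0.949 = 195.49 lb/h.
After stage 1: water left = (1−0.227)×195.49 = 151.12; stream total = 161.62 lb/h.
After stage 2: water left = (1−0.383)×151.12 = 93.239; final concentrate = 103.75 lb/h.
lactose fraction = 10.506/103.75 = 0.1013.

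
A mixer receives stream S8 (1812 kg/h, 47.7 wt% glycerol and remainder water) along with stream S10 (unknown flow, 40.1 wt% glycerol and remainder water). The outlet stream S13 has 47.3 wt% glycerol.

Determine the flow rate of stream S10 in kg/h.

Let S10 be the unknown flow. Total out = 1812 + S10.
glycerol balance: 864.32 + 0.401·S10 = 0.473·(1812 + S10)
(0.401 − 0.473)·S10 = 0.473×1812 − 864.32 = -7.248
S10 = -7.248 / -0.072 = 100.67 kg/h

100.7 kg/h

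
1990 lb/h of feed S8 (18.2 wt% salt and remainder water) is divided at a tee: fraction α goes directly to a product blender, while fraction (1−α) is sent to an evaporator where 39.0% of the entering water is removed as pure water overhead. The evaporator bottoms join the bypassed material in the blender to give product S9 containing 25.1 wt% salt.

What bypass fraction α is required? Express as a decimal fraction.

All 1990×0.182 = 362.18 lb/h of salt reaches S9, so S9 = 362.18/0.251 = 1442.9 lb/h and vapour = 547.05 lb/h.
The evaporator receives (1−α)·1990 of feed at 0.818 water and removes 0.390 of that water:
0.390×0.818×(1−α)×1990 = 547.05
(1−α) = 547.05/634.85 = 0.8617;  α = 0.1383.

0.138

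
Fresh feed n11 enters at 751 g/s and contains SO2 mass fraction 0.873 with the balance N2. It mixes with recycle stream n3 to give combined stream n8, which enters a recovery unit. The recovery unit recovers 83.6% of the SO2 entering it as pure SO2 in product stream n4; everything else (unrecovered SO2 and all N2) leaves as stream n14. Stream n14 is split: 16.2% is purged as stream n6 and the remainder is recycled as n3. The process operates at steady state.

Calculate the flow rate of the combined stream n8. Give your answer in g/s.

1349 g/s

N2 enters only via n11 and leaves only via the purge: 751×0.127 = 0.162×(N2 in n14), and the recovery unit passes all N2, so N2 in n8 = N2 in n14 = 588.75 g/s.
SO2 in n8: m_A = 751×0.873 + (1−0.162)·(1−0.836)·m_A, so m_A = 655.62/0.8626 = 760.08 g/s.
n8 = 760.08 + 588.75 = 1348.8 g/s.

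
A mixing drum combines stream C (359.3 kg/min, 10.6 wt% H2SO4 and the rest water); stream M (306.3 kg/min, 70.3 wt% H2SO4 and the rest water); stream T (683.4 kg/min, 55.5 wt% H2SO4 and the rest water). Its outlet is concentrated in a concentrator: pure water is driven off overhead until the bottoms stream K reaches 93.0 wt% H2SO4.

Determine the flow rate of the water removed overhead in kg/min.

H2SO4 entering = 359.3×0.106 + 306.3×0.703 + 683.4×0.555 = 632.7 kg/min.
All H2SO4 reports to K, so K = 632.7/0.930 = 680.32 kg/min.
Total feed = 1349 kg/min; overhead = 1349 − 680.32 = 668.68 kg/min.

668.7 kg/min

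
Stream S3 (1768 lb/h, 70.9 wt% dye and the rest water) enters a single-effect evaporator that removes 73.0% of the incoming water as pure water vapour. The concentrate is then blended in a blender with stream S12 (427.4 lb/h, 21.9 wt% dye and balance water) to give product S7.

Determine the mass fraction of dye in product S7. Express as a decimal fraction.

Vapour removed = 0.730×0.291×1768 = 375.58 lb/h; concentrate = 1392.4 lb/h.
dye reaching the mixer = 1253.5 (from concentrate) + 427.4×0.219 = 1347.1 lb/h.
Product flow = 1392.4 + 427.4 = 1819.8 lb/h; dye fraction = 0.740.

0.740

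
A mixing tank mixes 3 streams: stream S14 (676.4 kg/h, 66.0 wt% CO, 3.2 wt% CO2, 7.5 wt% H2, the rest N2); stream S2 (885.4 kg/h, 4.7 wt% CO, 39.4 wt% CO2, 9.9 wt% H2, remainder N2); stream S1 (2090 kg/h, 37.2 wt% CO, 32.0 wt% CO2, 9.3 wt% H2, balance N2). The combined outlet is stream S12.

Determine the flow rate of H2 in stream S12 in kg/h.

H2 out = H2 in = 676.4×0.075 + 885.4×0.099 + 2090×0.093 = 332.75 kg/h.

332.8 kg/h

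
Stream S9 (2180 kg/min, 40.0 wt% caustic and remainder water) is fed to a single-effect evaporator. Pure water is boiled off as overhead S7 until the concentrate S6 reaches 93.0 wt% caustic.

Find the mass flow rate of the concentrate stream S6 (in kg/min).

937.6 kg/min

caustic is conserved: 2180×0.400 = 872 kg/min all reports to the concentrate.
Concentrate = 872/(target fraction) = 937.63 kg/min.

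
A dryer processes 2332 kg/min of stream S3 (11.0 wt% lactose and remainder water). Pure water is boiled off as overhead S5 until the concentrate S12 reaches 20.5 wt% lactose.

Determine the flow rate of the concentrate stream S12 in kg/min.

lactose is conserved: 2332×0.110 = 256.52 kg/min all reports to the concentrate.
Concentrate = 256.52/(target fraction) = 1251.3 kg/min.

1251 kg/min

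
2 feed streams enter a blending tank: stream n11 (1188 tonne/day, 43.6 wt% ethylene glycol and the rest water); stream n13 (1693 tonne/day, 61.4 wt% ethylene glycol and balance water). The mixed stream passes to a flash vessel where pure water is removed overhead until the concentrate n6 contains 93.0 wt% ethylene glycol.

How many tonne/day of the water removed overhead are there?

1206 tonne/day

ethylene glycol entering = 1188×0.436 + 1693×0.614 = 1557.5 tonne/day.
All ethylene glycol reports to n6, so n6 = 1557.5/0.930 = 1674.7 tonne/day.
Total feed = 2881 tonne/day; overhead = 2881 − 1674.7 = 1206.3 tonne/day.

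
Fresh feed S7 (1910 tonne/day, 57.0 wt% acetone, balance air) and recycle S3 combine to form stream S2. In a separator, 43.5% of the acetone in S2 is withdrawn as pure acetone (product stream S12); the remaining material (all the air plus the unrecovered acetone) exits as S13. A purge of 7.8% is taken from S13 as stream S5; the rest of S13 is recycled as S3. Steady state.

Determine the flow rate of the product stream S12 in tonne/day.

acetone in S2: m_A = 1910×0.570 + (1−0.078)·(1−0.435)·m_A, so m_A = 1088.7/0.4791 = 2272.5 tonne/day.
Product S12 = 0.435×2272.5 = 988.55 tonne/day.

988.5 tonne/day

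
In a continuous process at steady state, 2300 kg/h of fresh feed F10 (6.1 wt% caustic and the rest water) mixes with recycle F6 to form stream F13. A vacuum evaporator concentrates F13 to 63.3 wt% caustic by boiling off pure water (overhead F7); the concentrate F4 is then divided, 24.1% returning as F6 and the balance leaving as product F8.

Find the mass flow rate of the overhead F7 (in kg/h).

2078 kg/h

Overall caustic balance (none leaves overhead): caustic in fresh feed = caustic in product, i.e. 2300×0.061 = (1−0.241)·F4·0.633.
F4 = 140.3/(0.633×0.759) = 292.02 kg/h.
Recycle F6 = 0.241×292.02 = 70.377 kg/h.
Combined feed F13 = 2300 + 70.377 = 2370.4 kg/h.
Overhead F7 = F13 − F4 = 2370.4 − 292.02 = 2078.4 kg/h.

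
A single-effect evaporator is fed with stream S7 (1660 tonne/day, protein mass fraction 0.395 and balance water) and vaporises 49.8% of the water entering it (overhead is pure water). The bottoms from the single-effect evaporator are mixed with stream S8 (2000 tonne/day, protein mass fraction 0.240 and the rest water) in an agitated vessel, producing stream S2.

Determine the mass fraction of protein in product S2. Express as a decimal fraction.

Vapour removed = 0.498×0.605×1660 = 500.14 tonne/day; concentrate = 1159.9 tonne/day.
protein reaching the mixer = 655.7 (from concentrate) + 2000×0.240 = 1135.7 tonne/day.
Product flow = 1159.9 + 2000 = 3159.9 tonne/day; protein fraction = 0.359.

0.359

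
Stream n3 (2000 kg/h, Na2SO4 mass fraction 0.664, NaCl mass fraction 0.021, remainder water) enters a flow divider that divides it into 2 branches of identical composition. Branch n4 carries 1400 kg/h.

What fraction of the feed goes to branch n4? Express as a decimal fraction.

Fraction to n4 = 1400/2000 = 0.7000.

0.700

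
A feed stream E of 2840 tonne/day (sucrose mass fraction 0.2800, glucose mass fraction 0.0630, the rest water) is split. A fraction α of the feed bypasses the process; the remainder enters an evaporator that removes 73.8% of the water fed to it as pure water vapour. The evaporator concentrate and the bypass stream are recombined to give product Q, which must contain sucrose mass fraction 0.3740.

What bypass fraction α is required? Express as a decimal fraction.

All 2840×0.280 = 795.2 tonne/day of sucrose reaches Q, so Q = 795.2/0.374 = 2126.2 tonne/day and vapour = 713.8 tonne/day.
The evaporator receives (1−α)·2840 of feed at 0.657 water and removes 0.738 of that water:
0.738×0.657×(1−α)×2840 = 713.8
(1−α) = 713.8/1377 = 0.5184;  α = 0.4816.

0.482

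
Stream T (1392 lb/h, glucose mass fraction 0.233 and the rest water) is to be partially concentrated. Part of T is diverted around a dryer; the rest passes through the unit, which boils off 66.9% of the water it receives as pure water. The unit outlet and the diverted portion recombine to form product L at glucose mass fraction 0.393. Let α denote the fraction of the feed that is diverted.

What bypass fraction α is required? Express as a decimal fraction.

All 1392×0.233 = 324.34 lb/h of glucose reaches L, so L = 324.34/0.393 = 825.28 lb/h and vapour = 566.72 lb/h.
The evaporator receives (1−α)·1392 of feed at 0.767 water and removes 0.669 of that water:
0.669×0.767×(1−α)×1392 = 566.72
(1−α) = 566.72/714.27 = 0.7934;  α = 0.2066.

0.207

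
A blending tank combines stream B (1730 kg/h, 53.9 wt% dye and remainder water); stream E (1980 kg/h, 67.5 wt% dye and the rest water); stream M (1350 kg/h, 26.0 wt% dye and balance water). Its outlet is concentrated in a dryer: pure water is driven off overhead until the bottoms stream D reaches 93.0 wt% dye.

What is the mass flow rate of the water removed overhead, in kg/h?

2243 kg/h

dye entering = 1730×0.539 + 1980×0.675 + 1350×0.260 = 2620 kg/h.
All dye reports to D, so D = 2620/0.930 = 2817.2 kg/h.
Total feed = 5060 kg/h; overhead = 5060 − 2817.2 = 2242.8 kg/h.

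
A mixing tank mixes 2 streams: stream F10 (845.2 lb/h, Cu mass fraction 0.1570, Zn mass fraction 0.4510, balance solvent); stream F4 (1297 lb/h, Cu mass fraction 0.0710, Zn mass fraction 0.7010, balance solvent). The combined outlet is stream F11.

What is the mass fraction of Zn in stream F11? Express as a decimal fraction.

Total flow out = 845.2 + 1297 = 2142.2 lb/h.
Zn in = 845.2×0.451 + 1297×0.701 = 1290.4 lb/h.
Zn mass fraction in F11 = 1290.4/2142.2 = 0.6024.

0.6024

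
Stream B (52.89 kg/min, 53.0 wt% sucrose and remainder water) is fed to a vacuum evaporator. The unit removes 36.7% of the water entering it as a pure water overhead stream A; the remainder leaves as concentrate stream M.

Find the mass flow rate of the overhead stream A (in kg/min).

water entering = 52.89×0.470 = 24.858 kg/min; overhead removed = 0.367×24.858 = 9.123 kg/min.

9.123 kg/min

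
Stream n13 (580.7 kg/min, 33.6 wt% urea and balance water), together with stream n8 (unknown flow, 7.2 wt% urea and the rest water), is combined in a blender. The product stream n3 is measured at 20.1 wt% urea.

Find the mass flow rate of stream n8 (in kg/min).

607.7 kg/min

Let n8 be the unknown flow. Total out = 580.7 + n8.
urea balance: 195.12 + 0.072·n8 = 0.201·(580.7 + n8)
(0.072 − 0.201)·n8 = 0.201×580.7 − 195.12 = -78.394
n8 = -78.394 / -0.129 = 607.71 kg/min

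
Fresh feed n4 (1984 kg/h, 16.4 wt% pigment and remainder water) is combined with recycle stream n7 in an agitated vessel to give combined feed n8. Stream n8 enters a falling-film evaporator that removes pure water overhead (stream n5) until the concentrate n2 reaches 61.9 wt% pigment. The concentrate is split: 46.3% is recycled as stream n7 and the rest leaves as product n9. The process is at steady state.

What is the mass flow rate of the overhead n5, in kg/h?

1458 kg/h

Overall pigment balance (none leaves overhead): pigment in fresh feed = pigment in product, i.e. 1984×0.164 = (1−0.463)·n2·0.619.
n2 = 325.38/(0.619×0.537) = 978.86 kg/h.
Recycle n7 = 0.463×978.86 = 453.21 kg/h.
Combined feed n8 = 1984 + 453.21 = 2437.2 kg/h.
Overhead n5 = n8 − n2 = 2437.2 − 978.86 = 1458.4 kg/h.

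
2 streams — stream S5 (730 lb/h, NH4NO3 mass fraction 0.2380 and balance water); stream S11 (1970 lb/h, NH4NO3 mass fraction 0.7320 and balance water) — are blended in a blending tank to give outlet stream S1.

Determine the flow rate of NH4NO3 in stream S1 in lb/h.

NH4NO3 out = NH4NO3 in = 730×0.238 + 1970×0.732 = 1615.8 lb/h.

1616 lb/h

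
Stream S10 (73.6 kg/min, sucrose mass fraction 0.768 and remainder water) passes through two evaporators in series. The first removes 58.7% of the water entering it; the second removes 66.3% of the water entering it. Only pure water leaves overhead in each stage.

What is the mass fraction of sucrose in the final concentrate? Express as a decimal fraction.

0.960

water in feed = 73.6×0.232 = 17.075 kg/min.
After stage 1: water left = (1−0.587)×17.075 = 7.0521; stream total = 63.577 kg/min.
After stage 2: water left = (1−0.663)×7.0521 = 2.3765; final concentrate = 58.901 kg/min.
sucrose fraction = 56.525/58.901 = 0.960.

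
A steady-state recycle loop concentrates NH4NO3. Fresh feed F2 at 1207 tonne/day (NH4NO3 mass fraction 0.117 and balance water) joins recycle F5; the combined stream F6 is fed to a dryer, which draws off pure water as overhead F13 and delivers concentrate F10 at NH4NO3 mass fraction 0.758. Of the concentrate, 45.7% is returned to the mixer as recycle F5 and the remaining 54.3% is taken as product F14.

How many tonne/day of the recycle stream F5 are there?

Overall NH4NO3 balance (none leaves overhead): NH4NO3 in fresh feed = NH4NO3 in product, i.e. 1207×0.117 = (1−0.457)·F10·0.758.
F10 = 141.22/(0.758×0.543) = 343.1 tonne/day.
Recycle F5 = 0.457×343.1 = 156.8 tonne/day.

156.8 tonne/day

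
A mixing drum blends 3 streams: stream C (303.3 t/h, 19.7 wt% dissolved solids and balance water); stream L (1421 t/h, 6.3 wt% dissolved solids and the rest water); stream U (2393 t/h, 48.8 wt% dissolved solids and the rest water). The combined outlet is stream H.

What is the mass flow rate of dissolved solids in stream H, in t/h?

dissolved solids out = dissolved solids in = 303.3×0.197 + 1421×0.063 + 2393×0.488 = 1317.1 t/h.

1317 t/h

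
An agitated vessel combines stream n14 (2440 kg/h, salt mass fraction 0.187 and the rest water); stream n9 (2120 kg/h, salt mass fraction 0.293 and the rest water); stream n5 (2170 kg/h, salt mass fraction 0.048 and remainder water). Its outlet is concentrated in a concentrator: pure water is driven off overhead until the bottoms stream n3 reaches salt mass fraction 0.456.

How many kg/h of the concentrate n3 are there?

2591 kg/h

salt entering = 2440×0.187 + 2120×0.293 + 2170×0.048 = 1181.6 kg/h.
All salt reports to n3, so n3 = 1181.6/0.456 = 2591.2 kg/h.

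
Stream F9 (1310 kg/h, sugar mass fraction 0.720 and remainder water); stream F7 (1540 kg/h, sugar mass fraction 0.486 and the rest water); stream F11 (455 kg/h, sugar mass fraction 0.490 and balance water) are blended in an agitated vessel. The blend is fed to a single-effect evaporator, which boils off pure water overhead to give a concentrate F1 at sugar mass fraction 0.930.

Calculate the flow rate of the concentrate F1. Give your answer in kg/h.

2059 kg/h

sugar entering = 1310×0.720 + 1540×0.486 + 455×0.490 = 1914.6 kg/h.
All sugar reports to F1, so F1 = 1914.6/0.930 = 2058.7 kg/h.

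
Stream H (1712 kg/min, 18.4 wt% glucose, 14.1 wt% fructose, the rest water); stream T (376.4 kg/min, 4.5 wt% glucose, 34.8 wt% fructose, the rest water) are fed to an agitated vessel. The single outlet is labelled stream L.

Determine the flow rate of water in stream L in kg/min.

water out = water in = 1712×0.675 + 376.4×0.607 = 1384.1 kg/min.

1384 kg/min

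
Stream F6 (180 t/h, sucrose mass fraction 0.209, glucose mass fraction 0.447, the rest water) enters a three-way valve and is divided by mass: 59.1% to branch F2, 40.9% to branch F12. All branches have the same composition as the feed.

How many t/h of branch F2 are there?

106.4 t/h

Branch F2 flow = 0.591×180 = 106.38 t/h.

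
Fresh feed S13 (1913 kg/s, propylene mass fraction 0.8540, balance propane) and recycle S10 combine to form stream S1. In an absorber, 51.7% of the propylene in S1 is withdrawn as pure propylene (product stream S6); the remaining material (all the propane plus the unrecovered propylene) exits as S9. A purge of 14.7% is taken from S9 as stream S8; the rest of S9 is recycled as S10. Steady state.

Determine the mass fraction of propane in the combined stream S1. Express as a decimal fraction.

propane enters only via S13 and leaves only via the purge: 1913×0.146 = 0.147×(propane in S9), and the absorber passes all propane, so propane in S1 = propane in S9 = 1900 kg/s.
propylene in S1: m_A = 1913×0.854 + (1−0.147)·(1−0.517)·m_A, so m_A = 1633.7/0.5880 = 2778.4 kg/s.
S1 = 2778.4 + 1900 = 4678.4 kg/s.
propane fraction in S1 = 1900/4678.4 = 0.4061.

0.4061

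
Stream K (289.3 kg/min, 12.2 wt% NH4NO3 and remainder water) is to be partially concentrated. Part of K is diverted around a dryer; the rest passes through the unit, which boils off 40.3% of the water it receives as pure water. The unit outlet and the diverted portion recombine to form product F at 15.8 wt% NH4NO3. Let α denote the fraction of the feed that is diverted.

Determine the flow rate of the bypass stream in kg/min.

103 kg/min

All 289.3×0.122 = 35.295 kg/min of NH4NO3 reaches F, so F = 35.295/0.158 = 223.38 kg/min and vapour = 65.916 kg/min.
The evaporator receives (1−α)·289.3 of feed at 0.878 water and removes 0.403 of that water:
0.403×0.878×(1−α)×289.3 = 65.916
(1−α) = 65.916/102.36 = 0.6439;  α = 0.3561.
Bypass flow = 0.3561×289.3 = 103.01 kg/min.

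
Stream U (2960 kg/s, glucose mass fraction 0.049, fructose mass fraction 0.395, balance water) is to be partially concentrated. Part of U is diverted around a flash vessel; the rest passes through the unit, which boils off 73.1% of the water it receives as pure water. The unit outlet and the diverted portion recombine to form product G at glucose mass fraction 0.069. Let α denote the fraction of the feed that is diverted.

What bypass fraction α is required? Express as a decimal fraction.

0.287

All 2960×0.049 = 145.04 kg/s of glucose reaches G, so G = 145.04/0.069 = 2102 kg/s and vapour = 857.97 kg/s.
The evaporator receives (1−α)·2960 of feed at 0.556 water and removes 0.731 of that water:
0.731×0.556×(1−α)×2960 = 857.97
(1−α) = 857.97/1203.1 = 0.7132;  α = 0.2868.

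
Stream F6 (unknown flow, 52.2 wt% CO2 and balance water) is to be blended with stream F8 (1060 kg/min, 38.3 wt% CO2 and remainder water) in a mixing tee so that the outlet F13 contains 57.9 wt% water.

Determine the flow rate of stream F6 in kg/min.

398.8 kg/min

Let F6 be the unknown flow. Total out = 1060 + F6.
water balance: 654.02 + 0.478·F6 = 0.579·(1060 + F6)
(0.478 − 0.579)·F6 = 0.579×1060 − 654.02 = -40.28
F6 = -40.28 / -0.101 = 398.81 kg/min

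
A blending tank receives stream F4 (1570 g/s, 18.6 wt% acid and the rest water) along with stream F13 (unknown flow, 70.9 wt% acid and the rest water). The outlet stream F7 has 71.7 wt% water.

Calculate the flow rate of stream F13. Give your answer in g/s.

Let F13 be the unknown flow. Total out = 1570 + F13.
water balance: 1278 + 0.291·F13 = 0.717·(1570 + F13)
(0.291 − 0.717)·F13 = 0.717×1570 − 1278 = -152.29
F13 = -152.29 / -0.426 = 357.49 g/s

357.5 g/s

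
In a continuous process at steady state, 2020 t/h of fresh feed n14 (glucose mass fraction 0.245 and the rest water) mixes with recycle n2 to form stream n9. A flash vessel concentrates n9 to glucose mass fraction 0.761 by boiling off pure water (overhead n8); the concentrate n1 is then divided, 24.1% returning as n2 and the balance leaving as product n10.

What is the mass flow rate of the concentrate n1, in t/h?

856.8 t/h

Overall glucose balance (none leaves overhead): glucose in fresh feed = glucose in product, i.e. 2020×0.245 = (1−0.241)·n1·0.761.
n1 = 494.9/(0.761×0.759) = 856.82 t/h.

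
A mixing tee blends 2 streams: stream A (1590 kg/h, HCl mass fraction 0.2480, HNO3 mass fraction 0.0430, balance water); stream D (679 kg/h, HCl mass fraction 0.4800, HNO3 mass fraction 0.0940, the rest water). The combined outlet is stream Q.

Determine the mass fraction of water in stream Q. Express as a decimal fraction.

0.6243

Total flow out = 1590 + 679 = 2269 kg/h.
water in = 1590×0.709 + 679×0.426 = 1416.6 kg/h.
water mass fraction in Q = 1416.6/2269 = 0.6243.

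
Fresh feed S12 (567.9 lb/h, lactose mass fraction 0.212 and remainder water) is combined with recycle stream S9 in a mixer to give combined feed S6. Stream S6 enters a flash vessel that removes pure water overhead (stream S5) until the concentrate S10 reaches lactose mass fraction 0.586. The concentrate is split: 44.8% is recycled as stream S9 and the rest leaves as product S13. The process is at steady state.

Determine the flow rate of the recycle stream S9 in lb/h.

166.7 lb/h

Overall lactose balance (none leaves overhead): lactose in fresh feed = lactose in product, i.e. 567.9×0.212 = (1−0.448)·S10·0.586.
S10 = 120.39/(0.586×0.552) = 372.2 lb/h.
Recycle S9 = 0.448×372.2 = 166.74 lb/h.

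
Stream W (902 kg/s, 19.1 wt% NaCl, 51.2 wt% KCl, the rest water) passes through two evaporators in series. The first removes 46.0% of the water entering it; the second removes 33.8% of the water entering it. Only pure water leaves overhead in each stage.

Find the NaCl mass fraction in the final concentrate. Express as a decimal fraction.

0.236

water in feed = 902×0.297 = 267.89 kg/s.
After stage 1: water left = (1−0.460)×267.89 = 144.66; stream total = 778.77 kg/s.
After stage 2: water left = (1−0.338)×144.66 = 95.767; final concentrate = 729.87 kg/s.
NaCl fraction = 172.28/729.87 = 0.236.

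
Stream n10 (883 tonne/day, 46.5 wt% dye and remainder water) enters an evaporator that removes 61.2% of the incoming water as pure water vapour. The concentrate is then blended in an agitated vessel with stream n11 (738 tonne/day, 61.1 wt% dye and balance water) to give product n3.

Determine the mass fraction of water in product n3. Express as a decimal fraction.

Vapour removed = 0.612×0.535×883 = 289.11 tonne/day; concentrate = 593.89 tonne/day.
water reaching the mixer = 183.29 (from concentrate) + 738×0.389 = 470.38 tonne/day.
Product flow = 593.89 + 738 = 1331.9 tonne/day; water fraction = 0.353.

0.353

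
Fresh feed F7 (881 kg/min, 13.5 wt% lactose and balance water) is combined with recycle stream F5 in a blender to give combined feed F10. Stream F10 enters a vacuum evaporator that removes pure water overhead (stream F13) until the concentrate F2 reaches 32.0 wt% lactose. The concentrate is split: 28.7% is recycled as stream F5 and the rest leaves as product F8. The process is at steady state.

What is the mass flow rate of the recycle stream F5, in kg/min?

149.6 kg/min

Overall lactose balance (none leaves overhead): lactose in fresh feed = lactose in product, i.e. 881×0.135 = (1−0.287)·F2·0.320.
F2 = 118.94/(0.320×0.713) = 521.28 kg/min.
Recycle F5 = 0.287×521.28 = 149.61 kg/min.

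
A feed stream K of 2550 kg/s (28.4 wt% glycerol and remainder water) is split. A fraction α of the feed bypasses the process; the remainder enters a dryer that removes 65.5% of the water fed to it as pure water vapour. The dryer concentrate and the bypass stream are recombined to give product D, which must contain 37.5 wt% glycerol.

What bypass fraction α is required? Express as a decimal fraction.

All 2550×0.284 = 724.2 kg/s of glycerol reaches D, so D = 724.2/0.375 = 1931.2 kg/s and vapour = 618.8 kg/s.
The evaporator receives (1−α)·2550 of feed at 0.716 water and removes 0.655 of that water:
0.655×0.716×(1−α)×2550 = 618.8
(1−α) = 618.8/1195.9 = 0.5174;  α = 0.4826.

0.483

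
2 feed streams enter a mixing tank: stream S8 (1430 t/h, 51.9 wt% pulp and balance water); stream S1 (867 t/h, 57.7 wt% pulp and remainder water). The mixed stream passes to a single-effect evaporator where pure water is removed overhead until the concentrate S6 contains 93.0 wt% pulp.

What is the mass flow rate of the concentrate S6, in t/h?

1336 t/h

pulp entering = 1430×0.519 + 867×0.577 = 1242.4 t/h.
All pulp reports to S6, so S6 = 1242.4/0.930 = 1335.9 t/h.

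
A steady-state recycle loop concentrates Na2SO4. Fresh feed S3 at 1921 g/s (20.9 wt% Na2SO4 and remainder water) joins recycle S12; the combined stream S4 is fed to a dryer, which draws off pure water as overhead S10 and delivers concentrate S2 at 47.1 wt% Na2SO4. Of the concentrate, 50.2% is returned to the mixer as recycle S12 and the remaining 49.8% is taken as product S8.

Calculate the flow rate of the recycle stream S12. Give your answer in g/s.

859.3 g/s

Overall Na2SO4 balance (none leaves overhead): Na2SO4 in fresh feed = Na2SO4 in product, i.e. 1921×0.209 = (1−0.502)·S2·0.471.
S2 = 401.49/(0.471×0.498) = 1711.7 g/s.
Recycle S12 = 0.502×1711.7 = 859.26 g/s.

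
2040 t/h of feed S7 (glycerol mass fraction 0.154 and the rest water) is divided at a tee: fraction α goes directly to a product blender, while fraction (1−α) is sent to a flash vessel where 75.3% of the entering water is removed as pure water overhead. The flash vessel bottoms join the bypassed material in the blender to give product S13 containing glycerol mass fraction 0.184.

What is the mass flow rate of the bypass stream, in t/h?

1518 t/h

All 2040×0.154 = 314.16 t/h of glycerol reaches S13, so S13 = 314.16/0.184 = 1707.4 t/h and vapour = 332.61 t/h.
The evaporator receives (1−α)·2040 of feed at 0.846 water and removes 0.753 of that water:
0.753×0.846×(1−α)×2040 = 332.61
(1−α) = 332.61/1299.6 = 0.2559;  α = 0.7441.
Bypass flow = 0.7441×2040 = 1517.9 t/h.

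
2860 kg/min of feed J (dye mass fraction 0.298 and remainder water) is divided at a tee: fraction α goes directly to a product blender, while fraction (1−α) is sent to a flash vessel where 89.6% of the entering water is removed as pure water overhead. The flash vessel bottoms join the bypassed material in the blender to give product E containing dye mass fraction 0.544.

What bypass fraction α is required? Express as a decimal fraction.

All 2860×0.298 = 852.28 kg/min of dye reaches E, so E = 852.28/0.544 = 1566.7 kg/min and vapour = 1293.3 kg/min.
The evaporator receives (1−α)·2860 of feed at 0.702 water and removes 0.896 of that water:
0.896×0.702×(1−α)×2860 = 1293.3
(1−α) = 1293.3/1798.9 = 0.7189;  α = 0.2811.

0.281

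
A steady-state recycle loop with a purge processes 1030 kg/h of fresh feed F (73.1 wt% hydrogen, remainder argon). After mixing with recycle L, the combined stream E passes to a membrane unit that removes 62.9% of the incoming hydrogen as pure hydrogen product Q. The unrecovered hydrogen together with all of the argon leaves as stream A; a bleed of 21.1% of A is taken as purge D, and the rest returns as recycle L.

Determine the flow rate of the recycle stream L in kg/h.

argon enters only via F and leaves only via the purge: 1030×0.269 = 0.211×(argon in A), and the membrane unit passes all argon, so argon in E = argon in A = 1313.1 kg/h.
hydrogen in E: m_A = 1030×0.731 + (1−0.211)·(1−0.629)·m_A, so m_A = 752.93/0.7073 = 1064.5 kg/h.
A = (1−0.629)×1064.5 + 1313.1 = 1708.1 kg/h.
Recycle L = (1−0.211)×1708.1 = 1347.7 kg/h.

1348 kg/h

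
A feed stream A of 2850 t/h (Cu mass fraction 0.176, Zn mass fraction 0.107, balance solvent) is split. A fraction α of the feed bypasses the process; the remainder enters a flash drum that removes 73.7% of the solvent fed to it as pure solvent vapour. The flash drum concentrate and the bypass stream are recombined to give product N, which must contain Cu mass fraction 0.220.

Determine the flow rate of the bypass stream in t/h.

1771 t/h

All 2850×0.176 = 501.6 t/h of Cu reaches N, so N = 501.6/0.220 = 2280 t/h and vapour = 570 t/h.
The evaporator receives (1−α)·2850 of feed at 0.717 solvent and removes 0.737 of that solvent:
0.737×0.717×(1−α)×2850 = 570
(1−α) = 570/1506 = 0.3785;  α = 0.6215.
Bypass flow = 0.6215×2850 = 1771.3 t/h.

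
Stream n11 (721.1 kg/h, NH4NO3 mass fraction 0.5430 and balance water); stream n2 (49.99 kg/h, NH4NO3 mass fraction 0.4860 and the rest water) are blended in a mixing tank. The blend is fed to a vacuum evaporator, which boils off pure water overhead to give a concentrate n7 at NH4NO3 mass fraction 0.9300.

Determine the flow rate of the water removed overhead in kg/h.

NH4NO3 entering = 721.1×0.543 + 49.99×0.486 = 415.85 kg/h.
All NH4NO3 reports to n7, so n7 = 415.85/0.930 = 447.15 kg/h.
Total feed = 771.09 kg/h; overhead = 771.09 − 447.15 = 323.94 kg/h.

323.9 kg/h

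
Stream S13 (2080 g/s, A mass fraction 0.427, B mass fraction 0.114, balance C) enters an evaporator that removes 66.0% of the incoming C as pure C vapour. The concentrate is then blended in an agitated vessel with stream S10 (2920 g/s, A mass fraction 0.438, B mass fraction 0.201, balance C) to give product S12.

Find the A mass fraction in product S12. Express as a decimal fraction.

0.496

Vapour removed = 0.660×0.459×2080 = 630.12 g/s; concentrate = 1449.9 g/s.
A reaching the mixer = 888.16 (from concentrate) + 2920×0.438 = 2167.1 g/s.
Product flow = 1449.9 + 2920 = 4369.9 g/s; A fraction = 0.496.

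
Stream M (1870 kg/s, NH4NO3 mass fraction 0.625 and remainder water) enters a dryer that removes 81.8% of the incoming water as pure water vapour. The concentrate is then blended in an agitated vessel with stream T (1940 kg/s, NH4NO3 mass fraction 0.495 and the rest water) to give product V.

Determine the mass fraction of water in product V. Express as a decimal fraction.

Vapour removed = 0.818×0.375×1870 = 573.62 kg/s; concentrate = 1296.4 kg/s.
water reaching the mixer = 127.63 (from concentrate) + 1940×0.505 = 1107.3 kg/s.
Product flow = 1296.4 + 1940 = 3236.4 kg/s; water fraction = 0.342.

0.342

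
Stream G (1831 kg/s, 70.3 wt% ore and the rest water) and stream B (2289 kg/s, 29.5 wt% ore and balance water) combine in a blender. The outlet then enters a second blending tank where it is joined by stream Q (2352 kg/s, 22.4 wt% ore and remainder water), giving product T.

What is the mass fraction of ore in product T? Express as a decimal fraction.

Overall, product flow = 6472 kg/s.
ore in = 1831×0.703 + 2289×0.295 + 2352×0.224 = 2489.3 kg/s.
ore fraction in T = 0.385.

0.385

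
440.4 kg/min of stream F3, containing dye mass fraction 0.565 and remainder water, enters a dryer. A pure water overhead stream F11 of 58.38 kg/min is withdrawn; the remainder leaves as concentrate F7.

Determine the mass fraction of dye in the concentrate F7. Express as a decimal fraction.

0.651

dye is not removed: 440.4×0.565 = 248.83 kg/min of dye enters F7.
Concentrate = 440.4 − 58.38 = 382.02 kg/min.
Mass fraction = 248.83/382.02 = 0.651.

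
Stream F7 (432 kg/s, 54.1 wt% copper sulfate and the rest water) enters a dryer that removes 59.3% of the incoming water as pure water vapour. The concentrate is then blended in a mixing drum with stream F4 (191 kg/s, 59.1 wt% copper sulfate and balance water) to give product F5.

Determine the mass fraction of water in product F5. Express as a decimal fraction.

0.314

Vapour removed = 0.593×0.459×432 = 117.58 kg/s; concentrate = 314.42 kg/s.
water reaching the mixer = 80.703 (from concentrate) + 191×0.409 = 158.82 kg/s.
Product flow = 314.42 + 191 = 505.42 kg/s; water fraction = 0.314.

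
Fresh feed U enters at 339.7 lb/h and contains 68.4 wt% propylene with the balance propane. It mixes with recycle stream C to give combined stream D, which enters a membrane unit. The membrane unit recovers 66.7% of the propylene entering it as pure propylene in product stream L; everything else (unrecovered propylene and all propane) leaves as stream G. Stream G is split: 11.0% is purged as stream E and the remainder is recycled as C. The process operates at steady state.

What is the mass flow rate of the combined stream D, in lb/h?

1306 lb/h

propane enters only via U and leaves only via the purge: 339.7×0.316 = 0.110×(propane in G), and the membrane unit passes all propane, so propane in D = propane in G = 975.87 lb/h.
propylene in D: m_A = 339.7×0.684 + (1−0.110)·(1−0.667)·m_A, so m_A = 232.35/0.7036 = 330.22 lb/h.
D = 330.22 + 975.87 = 1306.1 lb/h.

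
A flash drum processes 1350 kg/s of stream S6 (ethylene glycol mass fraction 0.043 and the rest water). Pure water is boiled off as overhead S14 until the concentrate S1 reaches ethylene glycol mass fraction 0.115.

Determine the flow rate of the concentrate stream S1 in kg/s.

ethylene glycol is conserved: 1350×0.043 = 58.05 kg/s all reports to the concentrate.
Concentrate = 58.05/(target fraction) = 504.78 kg/s.

504.8 kg/s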